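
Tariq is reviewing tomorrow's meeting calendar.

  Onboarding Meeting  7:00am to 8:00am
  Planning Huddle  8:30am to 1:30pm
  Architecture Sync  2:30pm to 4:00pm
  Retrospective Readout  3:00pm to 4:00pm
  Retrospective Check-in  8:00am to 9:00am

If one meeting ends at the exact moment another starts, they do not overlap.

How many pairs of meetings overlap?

Two intervals overlap when each starts before the other ends.
Sorted by start: Onboarding Meeting, Retrospective Check-in, Planning Huddle, Architecture Sync, Retrospective Readout.
Retrospective Check-in starts exactly when Onboarding Meeting ends (back-to-back, no overlap), so nothing later overlaps Onboarding Meeting either.
Planning Huddle starts before Retrospective Check-in ends → Retrospective Check-in and Planning Huddle overlap.
Architecture Sync starts after Retrospective Check-in ends, so nothing later overlaps Retrospective Check-in either.
Architecture Sync starts after Planning Huddle ends, so nothing later overlaps Planning Huddle either.
Retrospective Readout starts before Architecture Sync ends → Architecture Sync and Retrospective Readout overlap.
Overlapping pairs: Architecture Sync & Retrospective Readout, Planning Huddle & Retrospective Check-in — 2 in total.

2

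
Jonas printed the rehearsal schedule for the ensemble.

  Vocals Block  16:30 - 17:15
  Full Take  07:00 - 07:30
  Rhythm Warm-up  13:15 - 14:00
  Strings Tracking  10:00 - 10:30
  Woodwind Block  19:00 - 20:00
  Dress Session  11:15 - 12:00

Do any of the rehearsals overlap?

No

Sorted by start: Full Take, Strings Tracking, Dress Session, Rhythm Warm-up, Vocals Block, Woodwind Block.
Strings Tracking starts after Full Take ends, so nothing later overlaps Full Take either.
Dress Session starts after Strings Tracking ends, so nothing later overlaps Strings Tracking either.
Rhythm Warm-up starts after Dress Session ends, so nothing later overlaps Dress Session either.
Vocals Block starts after Rhythm Warm-up ends, so nothing later overlaps Rhythm Warm-up either.
Woodwind Block starts after Vocals Block ends.
Every pair is clear; the schedule has no overlaps.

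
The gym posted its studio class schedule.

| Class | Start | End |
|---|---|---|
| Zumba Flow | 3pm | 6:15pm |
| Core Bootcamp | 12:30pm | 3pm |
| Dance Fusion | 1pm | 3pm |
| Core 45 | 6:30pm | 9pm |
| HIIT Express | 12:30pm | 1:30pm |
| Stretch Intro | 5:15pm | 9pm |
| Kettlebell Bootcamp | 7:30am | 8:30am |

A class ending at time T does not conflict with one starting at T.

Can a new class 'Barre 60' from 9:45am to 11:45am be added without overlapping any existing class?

Kettlebell Bootcamp: ends 8:30am at or before Barre 60 starts 9:45am → clear.
Core Bootcamp: starts 12:30pm at or after Barre 60 ends 11:45am → clear.
HIIT Express: starts 12:30pm at or after Barre 60 ends 11:45am → clear.
Dance Fusion: starts 1pm at or after Barre 60 ends 11:45am → clear.
Zumba Flow: starts 3pm at or after Barre 60 ends 11:45am → clear.
Stretch Intro: starts 5:15pm at or after Barre 60 ends 11:45am → clear.
Core 45: starts 6:30pm at or after Barre 60 ends 11:45am → clear.

Yes — the slot is free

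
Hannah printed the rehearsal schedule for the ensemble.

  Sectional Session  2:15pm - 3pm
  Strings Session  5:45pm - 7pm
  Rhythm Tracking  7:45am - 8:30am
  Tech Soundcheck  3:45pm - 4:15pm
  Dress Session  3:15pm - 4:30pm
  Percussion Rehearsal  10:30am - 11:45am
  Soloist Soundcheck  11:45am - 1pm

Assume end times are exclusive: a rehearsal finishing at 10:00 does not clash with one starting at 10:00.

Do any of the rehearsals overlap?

Yes

Sorted by start: Rhythm Tracking, Percussion Rehearsal, Soloist Soundcheck, Sectional Session, Dress Session, Tech Soundcheck, Strings Session.
Percussion Rehearsal starts after Rhythm Tracking ends, so nothing later overlaps Rhythm Tracking either.
Soloist Soundcheck starts exactly when Percussion Rehearsal ends (back-to-back, no overlap), so nothing later overlaps Percussion Rehearsal either.
Sectional Session starts after Soloist Soundcheck ends, so nothing later overlaps Soloist Soundcheck either.
Dress Session starts after Sectional Session ends, so nothing later overlaps Sectional Session either.
Tech Soundcheck starts before Dress Session ends → Dress Session and Tech Soundcheck overlap.
That's a conflict, so the schedule is not conflict-free.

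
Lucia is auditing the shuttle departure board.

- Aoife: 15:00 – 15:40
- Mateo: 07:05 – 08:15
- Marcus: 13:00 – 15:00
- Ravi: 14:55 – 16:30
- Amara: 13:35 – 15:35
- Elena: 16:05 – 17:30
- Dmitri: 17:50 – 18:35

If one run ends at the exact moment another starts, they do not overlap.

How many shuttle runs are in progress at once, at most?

Sweep the timeline, counting +1 at each start and −1 at each end (ends before starts at a tie):
07:05 start Mateo → 1
08:15 end Mateo → 0
13:00 start Marcus → 1
13:35 start Amara → 2
14:55 start Ravi → 3
15:00 end Marcus → 2
15:00 start Aoife → 3
15:35 end Amara → 2
15:40 end Aoife → 1
16:05 start Elena → 2
16:30 end Ravi → 1
17:30 end Elena → 0
17:50 start Dmitri → 1
18:35 end Dmitri → 0
Peak is 3, at 14:55 (Amara, Marcus, Ravi).

3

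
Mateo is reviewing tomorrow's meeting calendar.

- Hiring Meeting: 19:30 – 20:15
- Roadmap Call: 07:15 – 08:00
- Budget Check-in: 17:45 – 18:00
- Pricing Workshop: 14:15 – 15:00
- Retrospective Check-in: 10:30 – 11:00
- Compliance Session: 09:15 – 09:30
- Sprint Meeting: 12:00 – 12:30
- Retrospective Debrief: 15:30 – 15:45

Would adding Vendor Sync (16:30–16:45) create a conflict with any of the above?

No — it doesn't clash with anything

Roadmap Call: ends 08:00 at or before Vendor Sync starts 16:30 → clear.
Compliance Session: ends 09:30 at or before Vendor Sync starts 16:30 → clear.
Retrospective Check-in: ends 11:00 at or before Vendor Sync starts 16:30 → clear.
Sprint Meeting: ends 12:30 at or before Vendor Sync starts 16:30 → clear.
Pricing Workshop: ends 15:00 at or before Vendor Sync starts 16:30 → clear.
Retrospective Debrief: ends 15:45 at or before Vendor Sync starts 16:30 → clear.
Budget Check-in: starts 17:45 at or after Vendor Sync ends 16:45 → clear.
Hiring Meeting: starts 19:30 at or after Vendor Sync ends 16:45 → clear.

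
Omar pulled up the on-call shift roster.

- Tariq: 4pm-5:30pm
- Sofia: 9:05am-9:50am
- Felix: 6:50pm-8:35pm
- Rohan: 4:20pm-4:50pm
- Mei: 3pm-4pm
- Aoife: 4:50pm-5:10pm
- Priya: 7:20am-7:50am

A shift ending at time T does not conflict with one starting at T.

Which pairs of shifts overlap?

Sorted by start: Priya, Sofia, Mei, Tariq, Rohan, Aoife, Felix.
Sofia starts after Priya ends — done with Priya.
Mei starts after Sofia ends — done with Sofia.
Tariq starts exactly when Mei ends (back-to-back, no overlap) — done with Mei.
Rohan starts before Tariq ends → Tariq and Rohan overlap.
Aoife starts before Tariq ends → Tariq and Aoife overlap.
Felix starts after Tariq ends.
Aoife starts exactly when Rohan ends (back-to-back, no overlap) — done with Rohan.
Felix starts after Aoife ends.

Aoife & Tariq, Rohan & Tariq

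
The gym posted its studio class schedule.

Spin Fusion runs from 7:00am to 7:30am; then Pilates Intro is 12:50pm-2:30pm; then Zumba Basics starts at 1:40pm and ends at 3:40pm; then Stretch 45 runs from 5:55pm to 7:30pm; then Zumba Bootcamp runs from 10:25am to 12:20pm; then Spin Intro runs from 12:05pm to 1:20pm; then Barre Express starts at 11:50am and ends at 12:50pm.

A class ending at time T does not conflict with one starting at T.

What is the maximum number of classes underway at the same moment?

Walk through starts and ends in time order (an end at T is processed before a start at T):
7:00am start Spin Fusion → 1
7:30am end Spin Fusion → 0
10:25am start Zumba Bootcamp → 1
11:50am start Barre Express → 2
12:05pm start Spin Intro → 3
12:20pm end Zumba Bootcamp → 2
12:50pm end Barre Express → 1
12:50pm start Pilates Intro → 2
1:20pm end Spin Intro → 1
1:40pm start Zumba Basics → 2
2:30pm end Pilates Intro → 1
3:40pm end Zumba Basics → 0
5:55pm start Stretch 45 → 1
7:30pm end Stretch 45 → 0
Peak is 3, at 12:05pm (Barre Express, Spin Intro, Zumba Bootcamp).

3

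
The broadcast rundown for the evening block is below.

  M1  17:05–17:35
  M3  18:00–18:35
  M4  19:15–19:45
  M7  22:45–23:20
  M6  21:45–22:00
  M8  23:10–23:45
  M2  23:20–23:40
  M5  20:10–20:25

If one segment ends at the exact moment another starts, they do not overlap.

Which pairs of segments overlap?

Sorted by start: M1, M3, M4, M5, M6, M7, M8, M2.
M3 starts after M1 ends, so nothing later overlaps M1 either.
M4 starts after M3 ends, so nothing later overlaps M3 either.
M5 starts after M4 ends, so nothing later overlaps M4 either.
M6 starts after M5 ends, so nothing later overlaps M5 either.
M7 starts after M6 ends, so nothing later overlaps M6 either.
M8 starts before M7 ends → M7 and M8 overlap.
M2 starts exactly when M7 ends (back-to-back, no overlap).
M2 starts before M8 ends → M8 and M2 overlap.

M2 & M8, M7 & M8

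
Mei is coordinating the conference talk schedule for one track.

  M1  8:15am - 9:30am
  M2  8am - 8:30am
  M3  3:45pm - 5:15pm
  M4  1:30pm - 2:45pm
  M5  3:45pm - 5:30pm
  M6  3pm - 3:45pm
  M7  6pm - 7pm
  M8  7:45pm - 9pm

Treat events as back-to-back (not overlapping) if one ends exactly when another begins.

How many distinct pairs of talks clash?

Sorted by start: M2, M1, M4, M6, M3, M5, M7, M8.
M1 starts before M2 ends → M2 and M1 overlap.
M4 starts after M2 ends; M2 is clear from here.
M4 starts after M1 ends; M1 is clear from here.
M6 starts after M4 ends; M4 is clear from here.
M3 starts exactly when M6 ends (back-to-back, no overlap); M6 is clear from here.
M5 starts before M3 ends → M3 and M5 overlap.
M7 starts after M3 ends; M3 is clear from here.
M7 starts after M5 ends; M5 is clear from here.
M8 starts after M7 ends.
Overlapping pairs: M1 & M2, M3 & M5 — 2 in total.

2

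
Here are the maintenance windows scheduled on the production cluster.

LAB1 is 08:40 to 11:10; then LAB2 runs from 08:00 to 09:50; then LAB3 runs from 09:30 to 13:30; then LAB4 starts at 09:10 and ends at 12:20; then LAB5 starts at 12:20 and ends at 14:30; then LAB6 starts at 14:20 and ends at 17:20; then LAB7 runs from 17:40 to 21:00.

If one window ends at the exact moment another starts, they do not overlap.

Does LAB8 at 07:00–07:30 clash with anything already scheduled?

LAB2: starts 08:00 at or after LAB8 ends 07:30 → clear.
LAB1: starts 08:40 at or after LAB8 ends 07:30 → clear.
LAB4: starts 09:10 at or after LAB8 ends 07:30 → clear.
LAB3: starts 09:30 at or after LAB8 ends 07:30 → clear.
LAB5: starts 12:20 at or after LAB8 ends 07:30 → clear.
LAB6: starts 14:20 at or after LAB8 ends 07:30 → clear.
LAB7: starts 17:40 at or after LAB8 ends 07:30 → clear.

No — it doesn't clash with anything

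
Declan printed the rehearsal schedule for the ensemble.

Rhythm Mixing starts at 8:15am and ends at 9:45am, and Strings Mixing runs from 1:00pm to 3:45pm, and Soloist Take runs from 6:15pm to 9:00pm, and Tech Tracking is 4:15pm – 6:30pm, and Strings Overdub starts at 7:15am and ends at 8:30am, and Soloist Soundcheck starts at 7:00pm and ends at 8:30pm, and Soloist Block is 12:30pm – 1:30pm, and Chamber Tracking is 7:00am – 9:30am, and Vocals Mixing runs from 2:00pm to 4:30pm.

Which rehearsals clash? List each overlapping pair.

Sorted by start: Chamber Tracking, Strings Overdub, Rhythm Mixing, Soloist Block, Strings Mixing, Vocals Mixing, Tech Tracking, Soloist Take, Soloist Soundcheck.
Strings Overdub starts before Chamber Tracking ends → Chamber Tracking and Strings Overdub overlap.
Rhythm Mixing starts before Chamber Tracking ends → Chamber Tracking and Rhythm Mixing overlap.
Soloist Block starts after Chamber Tracking ends — done with Chamber Tracking.
Rhythm Mixing starts before Strings Overdub ends → Strings Overdub and Rhythm Mixing overlap.
Soloist Block starts after Strings Overdub ends — done with Strings Overdub.
Soloist Block starts after Rhythm Mixing ends — done with Rhythm Mixing.
Strings Mixing starts before Soloist Block ends → Soloist Block and Strings Mixing overlap.
Vocals Mixing starts after Soloist Block ends — done with Soloist Block.
Vocals Mixing starts before Strings Mixing ends → Strings Mixing and Vocals Mixing overlap.
Tech Tracking starts after Strings Mixing ends — done with Strings Mixing.
Tech Tracking starts before Vocals Mixing ends → Vocals Mixing and Tech Tracking overlap.
Soloist Take starts after Vocals Mixing ends — done with Vocals Mixing.
Soloist Take starts before Tech Tracking ends → Tech Tracking and Soloist Take overlap.
Soloist Soundcheck starts after Tech Tracking ends.
Soloist Soundcheck starts before Soloist Take ends → Soloist Take and Soloist Soundcheck overlap.

Chamber Tracking & Rhythm Mixing, Chamber Tracking & Strings Overdub, Rhythm Mixing & Strings Overdub, Soloist Block & Strings Mixing, Soloist Soundcheck & Soloist Take, Soloist Take & Tech Tracking, Strings Mixing & Vocals Mixing, Tech Tracking & Vocals Mixing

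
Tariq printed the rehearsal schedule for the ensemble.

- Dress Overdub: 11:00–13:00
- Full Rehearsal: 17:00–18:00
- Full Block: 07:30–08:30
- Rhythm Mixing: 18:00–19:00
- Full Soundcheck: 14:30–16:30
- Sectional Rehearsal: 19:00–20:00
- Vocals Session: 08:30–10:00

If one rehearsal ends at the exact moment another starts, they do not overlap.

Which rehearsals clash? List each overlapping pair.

no overlapping pairs

Two intervals overlap when each starts before the other ends.
Sorted by start: Full Block, Vocals Session, Dress Overdub, Full Soundcheck, Full Rehearsal, Rhythm Mixing, Sectional Rehearsal.
Vocals Session starts exactly when Full Block ends (back-to-back, no overlap), so Full Block has no further overlaps.
Dress Overdub starts after Vocals Session ends, so Vocals Session has no further overlaps.
Full Soundcheck starts after Dress Overdub ends, so Dress Overdub has no further overlaps.
Full Rehearsal starts after Full Soundcheck ends, so Full Soundcheck has no further overlaps.
Rhythm Mixing starts exactly when Full Rehearsal ends (back-to-back, no overlap), so Full Rehearsal has no further overlaps.
Sectional Rehearsal starts exactly when Rhythm Mixing ends (back-to-back, no overlap).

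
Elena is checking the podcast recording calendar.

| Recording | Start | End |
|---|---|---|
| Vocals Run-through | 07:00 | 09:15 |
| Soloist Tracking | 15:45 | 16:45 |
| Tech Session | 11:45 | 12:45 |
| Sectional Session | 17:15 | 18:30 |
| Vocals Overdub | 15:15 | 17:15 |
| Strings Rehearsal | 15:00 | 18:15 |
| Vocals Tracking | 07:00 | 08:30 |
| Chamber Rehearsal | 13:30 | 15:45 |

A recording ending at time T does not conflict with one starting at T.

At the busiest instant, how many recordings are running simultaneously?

3

Sweep the timeline, counting +1 at each start and −1 at each end (ends before starts at a tie):
07:00 start Vocals Run-through → 1
07:00 start Vocals Tracking → 2
08:30 end Vocals Tracking → 1
09:15 end Vocals Run-through → 0
11:45 start Tech Session → 1
12:45 end Tech Session → 0
13:30 start Chamber Rehearsal → 1
15:00 start Strings Rehearsal → 2
15:15 start Vocals Overdub → 3
15:45 end Chamber Rehearsal → 2
15:45 start Soloist Tracking → 3
16:45 end Soloist Tracking → 2
17:15 end Vocals Overdub → 1
17:15 start Sectional Session → 2
18:15 end Strings Rehearsal → 1
18:30 end Sectional Session → 0
Peak is 3, at 15:15 (Chamber Rehearsal, Strings Rehearsal, Vocals Overdub).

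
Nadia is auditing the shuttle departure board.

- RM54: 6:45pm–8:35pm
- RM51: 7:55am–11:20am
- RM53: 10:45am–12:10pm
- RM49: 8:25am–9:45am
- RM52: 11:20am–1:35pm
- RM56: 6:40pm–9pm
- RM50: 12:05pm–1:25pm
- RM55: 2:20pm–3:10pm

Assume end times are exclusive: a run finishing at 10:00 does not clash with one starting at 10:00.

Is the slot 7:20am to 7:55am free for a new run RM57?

RM51: starts 7:55am at or after RM57 ends 7:55am → clear.
RM49: starts 8:25am at or after RM57 ends 7:55am → clear.
RM53: starts 10:45am at or after RM57 ends 7:55am → clear.
RM52: starts 11:20am at or after RM57 ends 7:55am → clear.
RM50: starts 12:05pm at or after RM57 ends 7:55am → clear.
RM55: starts 2:20pm at or after RM57 ends 7:55am → clear.
RM56: starts 6:40pm at or after RM57 ends 7:55am → clear.
RM54: starts 6:45pm at or after RM57 ends 7:55am → clear.

Yes — the slot is free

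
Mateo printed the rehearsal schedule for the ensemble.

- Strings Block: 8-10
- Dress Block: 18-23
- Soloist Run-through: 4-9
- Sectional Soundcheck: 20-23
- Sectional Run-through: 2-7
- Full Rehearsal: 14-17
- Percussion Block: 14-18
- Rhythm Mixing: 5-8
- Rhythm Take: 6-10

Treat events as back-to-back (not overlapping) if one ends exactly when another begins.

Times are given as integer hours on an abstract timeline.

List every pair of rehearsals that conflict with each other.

Dress Block & Sectional Soundcheck, Full Rehearsal & Percussion Block, Rhythm Mixing & Rhythm Take, Rhythm Mixing & Sectional Run-through, Rhythm Mixing & Soloist Run-through, Rhythm Take & Sectional Run-through, Rhythm Take & Soloist Run-through, Rhythm Take & Strings Block, Sectional Run-through & Soloist Run-through, Soloist Run-through & Strings Block

Two intervals overlap when each starts before the other ends.
Sorted by start: Sectional Run-through, Soloist Run-through, Rhythm Mixing, Rhythm Take, Strings Block, Full Rehearsal, Percussion Block, Dress Block, Sectional Soundcheck.
Soloist Run-through starts before Sectional Run-through ends → Sectional Run-through and Soloist Run-through overlap.
Rhythm Mixing starts before Sectional Run-through ends → Sectional Run-through and Rhythm Mixing overlap.
Rhythm Take starts before Sectional Run-through ends → Sectional Run-through and Rhythm Take overlap.
Strings Block starts after Sectional Run-through ends, so nothing later overlaps Sectional Run-through either.
Rhythm Mixing starts before Soloist Run-through ends → Soloist Run-through and Rhythm Mixing overlap.
Rhythm Take starts before Soloist Run-through ends → Soloist Run-through and Rhythm Take overlap.
Strings Block starts before Soloist Run-through ends → Soloist Run-through and Strings Block overlap.
Full Rehearsal starts after Soloist Run-through ends, so nothing later overlaps Soloist Run-through either.
Rhythm Take starts before Rhythm Mixing ends → Rhythm Mixing and Rhythm Take overlap.
Strings Block starts exactly when Rhythm Mixing ends (back-to-back, no overlap), so nothing later overlaps Rhythm Mixing either.
Strings Block starts before Rhythm Take ends → Rhythm Take and Strings Block overlap.
Full Rehearsal starts after Rhythm Take ends, so nothing later overlaps Rhythm Take either.
Full Rehearsal starts after Strings Block ends, so nothing later overlaps Strings Block either.
Percussion Block starts before Full Rehearsal ends → Full Rehearsal and Percussion Block overlap.
Dress Block starts after Full Rehearsal ends, so nothing later overlaps Full Rehearsal either.
Dress Block starts exactly when Percussion Block ends (back-to-back, no overlap), so nothing later overlaps Percussion Block either.
Sectional Soundcheck starts before Dress Block ends → Dress Block and Sectional Soundcheck overlap.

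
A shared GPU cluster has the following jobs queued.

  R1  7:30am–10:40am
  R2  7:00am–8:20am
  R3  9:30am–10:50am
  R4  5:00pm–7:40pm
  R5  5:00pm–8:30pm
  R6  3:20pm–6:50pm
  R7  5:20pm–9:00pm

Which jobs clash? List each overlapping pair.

Check each pair: they overlap iff neither finishes before the other starts.
Sorted by start: R2, R1, R3, R6, R4, R5, R7.
R1 starts before R2 ends → R2 and R1 overlap.
R3 starts after R2 ends; R2 is clear from here.
R3 starts before R1 ends → R1 and R3 overlap.
R6 starts after R1 ends; R1 is clear from here.
R6 starts after R3 ends; R3 is clear from here.
R4 starts before R6 ends → R6 and R4 overlap.
R5 starts before R6 ends → R6 and R5 overlap.
R7 starts before R6 ends → R6 and R7 overlap.
R5 starts before R4 ends → R4 and R5 overlap.
R7 starts before R4 ends → R4 and R7 overlap.
R7 starts before R5 ends → R5 and R7 overlap.

R1 & R2, R1 & R3, R4 & R5, R4 & R6, R4 & R7, R5 & R6, R5 & R7, R6 & R7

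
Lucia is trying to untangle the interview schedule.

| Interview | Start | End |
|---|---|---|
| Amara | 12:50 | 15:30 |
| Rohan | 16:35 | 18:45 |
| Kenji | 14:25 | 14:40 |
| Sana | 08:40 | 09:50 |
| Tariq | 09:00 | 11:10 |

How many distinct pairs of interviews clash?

2

Sorted by start: Sana, Tariq, Amara, Kenji, Rohan.
Tariq starts before Sana ends → Sana and Tariq overlap.
Amara starts after Sana ends; Sana is clear from here.
Amara starts after Tariq ends; Tariq is clear from here.
Kenji starts before Amara ends → Amara and Kenji overlap.
Rohan starts after Amara ends.
Rohan starts after Kenji ends.
Overlapping pairs: Amara & Kenji, Sana & Tariq — 2 in total.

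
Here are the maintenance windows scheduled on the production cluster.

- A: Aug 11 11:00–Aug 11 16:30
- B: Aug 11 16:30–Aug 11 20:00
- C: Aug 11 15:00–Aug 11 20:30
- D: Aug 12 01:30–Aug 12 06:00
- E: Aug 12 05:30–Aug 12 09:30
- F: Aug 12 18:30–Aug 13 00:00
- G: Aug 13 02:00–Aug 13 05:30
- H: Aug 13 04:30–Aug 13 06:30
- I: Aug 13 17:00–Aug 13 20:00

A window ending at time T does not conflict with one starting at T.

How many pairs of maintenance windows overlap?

Sorted by start: A, C, B, D, E, F, G, H, I.
C starts before A ends → A and C overlap.
B starts exactly when A ends (back-to-back, no overlap) — done with A.
B starts before C ends → C and B overlap.
D starts after C ends — done with C.
D starts after B ends — done with B.
E starts before D ends → D and E overlap.
F starts after D ends — done with D.
F starts after E ends — done with E.
G starts after F ends — done with F.
H starts before G ends → G and H overlap.
I starts after G ends.
I starts after H ends.
Overlapping pairs: A & C, B & C, D & E, G & H — 4 in total.

4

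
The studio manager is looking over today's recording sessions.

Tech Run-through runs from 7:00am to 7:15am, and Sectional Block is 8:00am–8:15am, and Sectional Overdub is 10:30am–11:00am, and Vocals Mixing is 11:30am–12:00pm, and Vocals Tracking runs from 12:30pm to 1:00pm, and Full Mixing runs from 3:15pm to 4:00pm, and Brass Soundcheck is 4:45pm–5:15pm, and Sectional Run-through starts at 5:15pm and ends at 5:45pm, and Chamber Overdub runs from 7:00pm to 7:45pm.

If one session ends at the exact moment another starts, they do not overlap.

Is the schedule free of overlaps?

Yes

Sorted by start: Tech Run-through, Sectional Block, Sectional Overdub, Vocals Mixing, Vocals Tracking, Full Mixing, Brass Soundcheck, Sectional Run-through, Chamber Overdub.
Sectional Block starts after Tech Run-through ends, so nothing later overlaps Tech Run-through either.
Sectional Overdub starts after Sectional Block ends, so nothing later overlaps Sectional Block either.
Vocals Mixing starts after Sectional Overdub ends, so nothing later overlaps Sectional Overdub either.
Vocals Tracking starts after Vocals Mixing ends, so nothing later overlaps Vocals Mixing either.
Full Mixing starts after Vocals Tracking ends, so nothing later overlaps Vocals Tracking either.
Brass Soundcheck starts after Full Mixing ends, so nothing later overlaps Full Mixing either.
Sectional Run-through starts exactly when Brass Soundcheck ends (back-to-back, no overlap), so nothing later overlaps Brass Soundcheck either.
Chamber Overdub starts after Sectional Run-through ends.
Every pair is clear; the schedule has no overlaps.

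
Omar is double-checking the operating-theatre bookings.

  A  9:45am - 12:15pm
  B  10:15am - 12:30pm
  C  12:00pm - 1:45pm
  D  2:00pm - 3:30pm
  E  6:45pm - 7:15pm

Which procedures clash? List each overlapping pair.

A & B, A & C, B & C

Sorted by start: A, B, C, D, E.
B starts before A ends → A and B overlap.
C starts before A ends → A and C overlap.
D starts after A ends, so A has no further overlaps.
C starts before B ends → B and C overlap.
D starts after B ends, so B has no further overlaps.
D starts after C ends, so C has no further overlaps.
E starts after D ends.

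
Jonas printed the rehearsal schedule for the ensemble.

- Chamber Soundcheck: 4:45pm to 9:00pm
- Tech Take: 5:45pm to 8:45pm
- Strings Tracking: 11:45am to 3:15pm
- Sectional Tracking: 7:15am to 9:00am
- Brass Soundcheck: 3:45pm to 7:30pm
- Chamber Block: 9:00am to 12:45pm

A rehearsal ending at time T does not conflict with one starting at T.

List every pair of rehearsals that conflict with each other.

Sorted by start: Sectional Tracking, Chamber Block, Strings Tracking, Brass Soundcheck, Chamber Soundcheck, Tech Take.
Chamber Block starts exactly when Sectional Tracking ends (back-to-back, no overlap) — done with Sectional Tracking.
Strings Tracking starts before Chamber Block ends → Chamber Block and Strings Tracking overlap.
Brass Soundcheck starts after Chamber Block ends — done with Chamber Block.
Brass Soundcheck starts after Strings Tracking ends — done with Strings Tracking.
Chamber Soundcheck starts before Brass Soundcheck ends → Brass Soundcheck and Chamber Soundcheck overlap.
Tech Take starts before Brass Soundcheck ends → Brass Soundcheck and Tech Take overlap.
Tech Take starts before Chamber Soundcheck ends → Chamber Soundcheck and Tech Take overlap.

Brass Soundcheck & Chamber Soundcheck, Brass Soundcheck & Tech Take, Chamber Block & Strings Tracking, Chamber Soundcheck & Tech Take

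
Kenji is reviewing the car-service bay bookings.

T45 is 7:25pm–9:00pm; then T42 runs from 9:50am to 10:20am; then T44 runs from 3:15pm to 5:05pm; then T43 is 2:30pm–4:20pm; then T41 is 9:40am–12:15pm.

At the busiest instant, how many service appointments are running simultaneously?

2

Sort all start/end points and keep a running count:
9:40am start T41 → 1
9:50am start T42 → 2
10:20am end T42 → 1
12:15pm end T41 → 0
2:30pm start T43 → 1
3:15pm start T44 → 2
4:20pm end T43 → 1
5:05pm end T44 → 0
7:25pm start T45 → 1
9:00pm end T45 → 0
Peak is 2, at 9:50am (T41, T42).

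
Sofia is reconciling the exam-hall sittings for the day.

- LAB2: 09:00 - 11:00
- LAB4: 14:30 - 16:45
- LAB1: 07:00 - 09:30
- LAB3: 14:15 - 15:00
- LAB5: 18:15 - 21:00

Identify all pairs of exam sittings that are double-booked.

LAB1 & LAB2, LAB3 & LAB4

Two intervals overlap when each starts before the other ends.
Sorted by start: LAB1, LAB2, LAB3, LAB4, LAB5.
LAB2 starts before LAB1 ends → LAB1 and LAB2 overlap.
LAB3 starts after LAB1 ends; LAB1 is clear from here.
LAB3 starts after LAB2 ends; LAB2 is clear from here.
LAB4 starts before LAB3 ends → LAB3 and LAB4 overlap.
LAB5 starts after LAB3 ends.
LAB5 starts after LAB4 ends.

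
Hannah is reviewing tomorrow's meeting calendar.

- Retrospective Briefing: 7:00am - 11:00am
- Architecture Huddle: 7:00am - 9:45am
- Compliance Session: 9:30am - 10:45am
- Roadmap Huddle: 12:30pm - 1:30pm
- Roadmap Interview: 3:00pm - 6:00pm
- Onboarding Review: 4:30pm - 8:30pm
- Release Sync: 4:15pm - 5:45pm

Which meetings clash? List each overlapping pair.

Sorted by start: Retrospective Briefing, Architecture Huddle, Compliance Session, Roadmap Huddle, Roadmap Interview, Release Sync, Onboarding Review.
Architecture Huddle starts before Retrospective Briefing ends → Retrospective Briefing and Architecture Huddle overlap.
Compliance Session starts before Retrospective Briefing ends → Retrospective Briefing and Compliance Session overlap.
Roadmap Huddle starts after Retrospective Briefing ends — done with Retrospective Briefing.
Compliance Session starts before Architecture Huddle ends → Architecture Huddle and Compliance Session overlap.
Roadmap Huddle starts after Architecture Huddle ends — done with Architecture Huddle.
Roadmap Huddle starts after Compliance Session ends — done with Compliance Session.
Roadmap Interview starts after Roadmap Huddle ends — done with Roadmap Huddle.
Release Sync starts before Roadmap Interview ends → Roadmap Interview and Release Sync overlap.
Onboarding Review starts before Roadmap Interview ends → Roadmap Interview and Onboarding Review overlap.
Onboarding Review starts before Release Sync ends → Release Sync and Onboarding Review overlap.

Architecture Huddle & Compliance Session, Architecture Huddle & Retrospective Briefing, Compliance Session & Retrospective Briefing, Onboarding Review & Release Sync, Onboarding Review & Roadmap Interview, Release Sync & Roadmap Interview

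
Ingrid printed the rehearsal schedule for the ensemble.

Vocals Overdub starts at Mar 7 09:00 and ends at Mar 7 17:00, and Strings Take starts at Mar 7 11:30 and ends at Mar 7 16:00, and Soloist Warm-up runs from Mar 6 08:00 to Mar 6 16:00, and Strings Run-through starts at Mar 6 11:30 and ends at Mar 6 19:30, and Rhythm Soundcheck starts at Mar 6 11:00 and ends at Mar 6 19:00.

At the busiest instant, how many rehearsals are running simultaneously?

3

Walk through starts and ends in time order (an end at T is processed before a start at T):
Mar 6 08:00 start Soloist Warm-up → 1
Mar 6 11:00 start Rhythm Soundcheck → 2
Mar 6 11:30 start Strings Run-through → 3
Mar 6 16:00 end Soloist Warm-up → 2
Mar 6 19:00 end Rhythm Soundcheck → 1
Mar 6 19:30 end Strings Run-through → 0
Mar 7 09:00 start Vocals Overdub → 1
Mar 7 11:30 start Strings Take → 2
Mar 7 16:00 end Strings Take → 1
Mar 7 17:00 end Vocals Overdub → 0
Peak is 3, at Mar 6 11:30 (Rhythm Soundcheck, Soloist Warm-up, Strings Run-through).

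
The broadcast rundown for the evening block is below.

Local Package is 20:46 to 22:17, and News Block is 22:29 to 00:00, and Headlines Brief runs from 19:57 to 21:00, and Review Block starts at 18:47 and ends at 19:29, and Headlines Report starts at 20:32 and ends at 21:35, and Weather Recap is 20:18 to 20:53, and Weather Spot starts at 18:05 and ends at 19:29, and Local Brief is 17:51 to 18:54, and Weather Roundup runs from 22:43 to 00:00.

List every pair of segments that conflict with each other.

Sorted by start: Local Brief, Weather Spot, Review Block, Headlines Brief, Weather Recap, Headlines Report, Local Package, News Block, Weather Roundup.
Weather Spot starts before Local Brief ends → Local Brief and Weather Spot overlap.
Review Block starts before Local Brief ends → Local Brief and Review Block overlap.
Headlines Brief starts after Local Brief ends — done with Local Brief.
Review Block starts before Weather Spot ends → Weather Spot and Review Block overlap.
Headlines Brief starts after Weather Spot ends — done with Weather Spot.
Headlines Brief starts after Review Block ends — done with Review Block.
Weather Recap starts before Headlines Brief ends → Headlines Brief and Weather Recap overlap.
Headlines Report starts before Headlines Brief ends → Headlines Brief and Headlines Report overlap.
Local Package starts before Headlines Brief ends → Headlines Brief and Local Package overlap.
News Block starts after Headlines Brief ends — done with Headlines Brief.
Headlines Report starts before Weather Recap ends → Weather Recap and Headlines Report overlap.
Local Package starts before Weather Recap ends → Weather Recap and Local Package overlap.
News Block starts after Weather Recap ends — done with Weather Recap.
Local Package starts before Headlines Report ends → Headlines Report and Local Package overlap.
News Block starts after Headlines Report ends — done with Headlines Report.
News Block starts after Local Package ends — done with Local Package.
Weather Roundup starts before News Block ends → News Block and Weather Roundup overlap.

Headlines Brief & Headlines Report, Headlines Brief & Local Package, Headlines Brief & Weather Recap, Headlines Report & Local Package, Headlines Report & Weather Recap, Local Brief & Review Block, Local Brief & Weather Spot, Local Package & Weather Recap, News Block & Weather Roundup, Review Block & Weather Spot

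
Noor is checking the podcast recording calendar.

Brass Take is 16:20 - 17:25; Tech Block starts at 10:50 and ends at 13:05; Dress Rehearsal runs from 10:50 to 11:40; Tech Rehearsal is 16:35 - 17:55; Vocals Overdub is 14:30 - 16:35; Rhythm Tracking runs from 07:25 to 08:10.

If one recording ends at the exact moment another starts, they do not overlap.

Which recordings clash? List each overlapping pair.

Sorted by start: Rhythm Tracking, Dress Rehearsal, Tech Block, Vocals Overdub, Brass Take, Tech Rehearsal.
Dress Rehearsal starts after Rhythm Tracking ends — done with Rhythm Tracking.
Tech Block starts before Dress Rehearsal ends → Dress Rehearsal and Tech Block overlap.
Vocals Overdub starts after Dress Rehearsal ends — done with Dress Rehearsal.
Vocals Overdub starts after Tech Block ends — done with Tech Block.
Brass Take starts before Vocals Overdub ends → Vocals Overdub and Brass Take overlap.
Tech Rehearsal starts exactly when Vocals Overdub ends (back-to-back, no overlap).
Tech Rehearsal starts before Brass Take ends → Brass Take and Tech Rehearsal overlap.

Brass Take & Tech Rehearsal, Brass Take & Vocals Overdub, Dress Rehearsal & Tech Block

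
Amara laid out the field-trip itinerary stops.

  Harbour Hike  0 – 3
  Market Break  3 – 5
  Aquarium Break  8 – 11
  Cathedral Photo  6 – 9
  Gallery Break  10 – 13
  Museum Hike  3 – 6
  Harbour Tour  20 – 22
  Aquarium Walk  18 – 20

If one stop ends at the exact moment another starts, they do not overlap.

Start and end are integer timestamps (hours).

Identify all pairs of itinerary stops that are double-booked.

Check each pair: they overlap iff neither finishes before the other starts.
Sorted by start: Harbour Hike, Market Break, Museum Hike, Cathedral Photo, Aquarium Break, Gallery Break, Aquarium Walk, Harbour Tour.
Market Break starts exactly when Harbour Hike ends (back-to-back, no overlap); Harbour Hike is clear from here.
Museum Hike starts before Market Break ends → Market Break and Museum Hike overlap.
Cathedral Photo starts after Market Break ends; Market Break is clear from here.
Cathedral Photo starts exactly when Museum Hike ends (back-to-back, no overlap); Museum Hike is clear from here.
Aquarium Break starts before Cathedral Photo ends → Cathedral Photo and Aquarium Break overlap.
Gallery Break starts after Cathedral Photo ends; Cathedral Photo is clear from here.
Gallery Break starts before Aquarium Break ends → Aquarium Break and Gallery Break overlap.
Aquarium Walk starts after Aquarium Break ends; Aquarium Break is clear from here.
Aquarium Walk starts after Gallery Break ends; Gallery Break is clear from here.
Harbour Tour starts exactly when Aquarium Walk ends (back-to-back, no overlap).

Aquarium Break & Cathedral Photo, Aquarium Break & Gallery Break, Market Break & Museum Hike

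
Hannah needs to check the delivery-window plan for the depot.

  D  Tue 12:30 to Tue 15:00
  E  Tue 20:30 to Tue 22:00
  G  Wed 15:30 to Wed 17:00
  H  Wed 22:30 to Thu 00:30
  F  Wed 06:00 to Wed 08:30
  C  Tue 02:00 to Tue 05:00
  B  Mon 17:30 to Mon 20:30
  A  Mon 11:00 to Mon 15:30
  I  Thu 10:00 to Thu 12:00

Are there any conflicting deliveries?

No

Two intervals overlap when each starts before the other ends.
Sorted by start: A, B, C, D, E, F, G, H, I.
B starts after A ends; A is clear from here.
C starts after B ends; B is clear from here.
D starts after C ends; C is clear from here.
E starts after D ends; D is clear from here.
F starts after E ends; E is clear from here.
G starts after F ends; F is clear from here.
H starts after G ends; G is clear from here.
I starts after H ends.
Every pair is clear; the schedule has no overlaps.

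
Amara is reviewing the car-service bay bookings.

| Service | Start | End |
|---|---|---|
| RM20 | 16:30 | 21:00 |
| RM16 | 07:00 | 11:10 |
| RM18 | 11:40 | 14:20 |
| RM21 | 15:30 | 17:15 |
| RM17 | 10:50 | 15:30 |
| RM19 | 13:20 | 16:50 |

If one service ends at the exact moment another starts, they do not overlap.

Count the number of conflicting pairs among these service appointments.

Sorted by start: RM16, RM17, RM18, RM19, RM21, RM20.
RM17 starts before RM16 ends → RM16 and RM17 overlap.
RM18 starts after RM16 ends, so RM16 has no further overlaps.
RM18 starts before RM17 ends → RM17 and RM18 overlap.
RM19 starts before RM17 ends → RM17 and RM19 overlap.
RM21 starts exactly when RM17 ends (back-to-back, no overlap), so RM17 has no further overlaps.
RM19 starts before RM18 ends → RM18 and RM19 overlap.
RM21 starts after RM18 ends, so RM18 has no further overlaps.
RM21 starts before RM19 ends → RM19 and RM21 overlap.
RM20 starts before RM19 ends → RM19 and RM20 overlap.
RM20 starts before RM21 ends → RM21 and RM20 overlap.
Overlapping pairs: RM16 & RM17, RM17 & RM18, RM17 & RM19, RM18 & RM19, RM19 & RM20, RM19 & RM21, RM20 & RM21 — 7 in total.

7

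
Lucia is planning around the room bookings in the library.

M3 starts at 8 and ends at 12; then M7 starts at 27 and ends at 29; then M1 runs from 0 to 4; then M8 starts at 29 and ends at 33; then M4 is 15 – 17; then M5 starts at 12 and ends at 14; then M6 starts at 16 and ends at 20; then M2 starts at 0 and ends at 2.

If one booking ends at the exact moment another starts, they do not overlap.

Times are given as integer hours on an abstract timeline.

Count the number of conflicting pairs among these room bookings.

Two intervals overlap when each starts before the other ends.
Sorted by start: M1, M2, M3, M5, M4, M6, M7, M8.
M2 starts before M1 ends → M1 and M2 overlap.
M3 starts after M1 ends, so M1 has no further overlaps.
M3 starts after M2 ends, so M2 has no further overlaps.
M5 starts exactly when M3 ends (back-to-back, no overlap), so M3 has no further overlaps.
M4 starts after M5 ends, so M5 has no further overlaps.
M6 starts before M4 ends → M4 and M6 overlap.
M7 starts after M4 ends, so M4 has no further overlaps.
M7 starts after M6 ends, so M6 has no further overlaps.
M8 starts exactly when M7 ends (back-to-back, no overlap).
Overlapping pairs: M1 & M2, M4 & M6 — 2 in total.

2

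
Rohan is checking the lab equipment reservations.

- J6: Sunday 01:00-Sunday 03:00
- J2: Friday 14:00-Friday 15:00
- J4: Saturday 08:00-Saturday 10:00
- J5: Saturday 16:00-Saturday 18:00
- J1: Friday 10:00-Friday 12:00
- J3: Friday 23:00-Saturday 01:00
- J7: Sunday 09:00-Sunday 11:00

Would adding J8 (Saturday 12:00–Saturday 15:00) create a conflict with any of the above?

No — it doesn't clash with anything

J1: ends Friday 12:00 at or before J8 starts Saturday 12:00 → clear.
J2: ends Friday 15:00 at or before J8 starts Saturday 12:00 → clear.
J3: ends Saturday 01:00 at or before J8 starts Saturday 12:00 → clear.
J4: ends Saturday 10:00 at or before J8 starts Saturday 12:00 → clear.
J5: starts Saturday 16:00 at or after J8 ends Saturday 15:00 → clear.
J6: starts Sunday 01:00 at or after J8 ends Saturday 15:00 → clear.
J7: starts Sunday 09:00 at or after J8 ends Saturday 15:00 → clear.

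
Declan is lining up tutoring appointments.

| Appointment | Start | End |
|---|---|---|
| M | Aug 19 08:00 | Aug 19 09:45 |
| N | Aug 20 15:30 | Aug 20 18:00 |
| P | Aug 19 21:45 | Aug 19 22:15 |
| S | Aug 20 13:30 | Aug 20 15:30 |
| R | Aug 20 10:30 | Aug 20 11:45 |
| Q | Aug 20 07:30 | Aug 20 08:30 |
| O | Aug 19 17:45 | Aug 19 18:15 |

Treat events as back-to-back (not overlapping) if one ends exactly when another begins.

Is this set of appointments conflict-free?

Two intervals overlap when each starts before the other ends.
Sorted by start: M, O, P, Q, R, S, N.
O starts after M ends; M is clear from here.
P starts after O ends; O is clear from here.
Q starts after P ends; P is clear from here.
R starts after Q ends; Q is clear from here.
S starts after R ends; R is clear from here.
N starts exactly when S ends (back-to-back, no overlap).
Every pair is clear; the schedule has no overlaps.

Yes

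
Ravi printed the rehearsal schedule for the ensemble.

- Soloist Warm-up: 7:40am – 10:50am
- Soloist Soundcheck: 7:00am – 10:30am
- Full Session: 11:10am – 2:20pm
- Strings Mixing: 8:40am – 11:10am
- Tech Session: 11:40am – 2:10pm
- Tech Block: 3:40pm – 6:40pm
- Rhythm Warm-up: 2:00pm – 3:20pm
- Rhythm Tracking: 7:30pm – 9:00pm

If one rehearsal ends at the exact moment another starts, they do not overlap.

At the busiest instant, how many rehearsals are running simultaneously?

3

Sort all start/end points and keep a running count:
7:00am start Soloist Soundcheck → 1
7:40am start Soloist Warm-up → 2
8:40am start Strings Mixing → 3
10:30am end Soloist Soundcheck → 2
10:50am end Soloist Warm-up → 1
11:10am end Strings Mixing → 0
11:10am start Full Session → 1
11:40am start Tech Session → 2
2:00pm start Rhythm Warm-up → 3
2:10pm end Tech Session → 2
2:20pm end Full Session → 1
3:20pm end Rhythm Warm-up → 0
3:40pm start Tech Block → 1
6:40pm end Tech Block → 0
7:30pm start Rhythm Tracking → 1
9:00pm end Rhythm Tracking → 0
Peak is 3, at 8:40am (Soloist Soundcheck, Soloist Warm-up, Strings Mixing).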